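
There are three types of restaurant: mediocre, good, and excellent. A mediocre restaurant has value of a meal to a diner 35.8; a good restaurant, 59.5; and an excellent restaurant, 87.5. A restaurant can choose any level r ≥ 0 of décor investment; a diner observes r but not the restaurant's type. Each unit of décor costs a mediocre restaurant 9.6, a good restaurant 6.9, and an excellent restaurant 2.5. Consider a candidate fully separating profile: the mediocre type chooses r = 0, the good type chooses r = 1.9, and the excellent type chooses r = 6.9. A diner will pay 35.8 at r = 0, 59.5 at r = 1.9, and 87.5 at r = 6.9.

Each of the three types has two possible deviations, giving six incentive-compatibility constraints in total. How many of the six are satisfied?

Good (own payoff 59.5 − 6.9×1.9 = 46.39): to r=0 gives 35.8 → no gain ✓; to r=6.9 gives 87.5 − 6.9×6.9 = 39.89 → no gain ✓.
Mediocre (own payoff 35.8): to r=1.9 gives 59.5 − 9.6×1.9 = 41.26 → profitable ✗; to r=6.9 gives 87.5 − 9.6×6.9 = 21.26 → no gain ✓.
Excellent (own payoff 87.5 − 2.5×6.9 = 70.25): to r=0 gives 35.8 → no gain ✓; to r=1.9 gives 59.5 − 2.5×1.9 = 54.75 → no gain ✓.
5 of the 6 constraints hold; not an equilibrium.

5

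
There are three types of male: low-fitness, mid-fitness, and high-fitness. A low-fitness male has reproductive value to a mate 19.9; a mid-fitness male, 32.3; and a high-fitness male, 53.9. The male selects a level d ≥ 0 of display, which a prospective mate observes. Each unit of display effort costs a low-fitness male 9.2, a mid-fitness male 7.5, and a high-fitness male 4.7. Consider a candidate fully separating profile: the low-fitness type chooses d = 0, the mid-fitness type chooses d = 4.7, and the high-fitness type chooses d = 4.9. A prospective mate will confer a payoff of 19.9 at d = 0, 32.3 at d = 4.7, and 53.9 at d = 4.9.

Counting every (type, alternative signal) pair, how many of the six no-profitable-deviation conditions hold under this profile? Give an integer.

4

High-fitness (own payoff 53.9 − 4.7×4.9 = 30.87): to d=0 gives 19.9 → no gain ✓; to d=4.7 gives 32.3 − 4.7×4.7 = 10.21 → no gain ✓.
Low-fitness (own payoff 19.9): to d=4.7 gives 32.3 − 9.2×4.7 = -10.94 → no gain ✓; to d=4.9 gives 53.9 − 9.2×4.9 = 8.82 → no gain ✓.
Mid-fitness (own payoff 32.3 − 7.5×4.7 = -2.95): to d=0 gives 19.9 → profitable ✗; to d=4.9 gives 53.9 − 7.5×4.9 = 17.15 → profitable ✗.
4 of the 6 constraints hold; not an equilibrium.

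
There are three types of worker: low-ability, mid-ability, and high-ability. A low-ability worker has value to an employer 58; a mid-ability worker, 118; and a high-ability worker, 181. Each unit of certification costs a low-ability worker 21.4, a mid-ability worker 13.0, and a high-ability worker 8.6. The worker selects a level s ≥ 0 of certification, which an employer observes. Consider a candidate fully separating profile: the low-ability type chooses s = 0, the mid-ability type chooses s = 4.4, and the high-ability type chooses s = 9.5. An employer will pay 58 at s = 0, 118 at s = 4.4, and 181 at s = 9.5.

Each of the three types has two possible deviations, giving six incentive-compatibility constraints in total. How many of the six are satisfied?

6

Low-ability (own payoff 58): to s=4.4 gives 118 − 21.4×4.4 = 23.84 → no gain ✓; to s=9.5 gives 181 − 21.4×9.5 = -22.3 → no gain ✓.
Mid-ability (own payoff 118 − 13.0×4.4 = 60.8): to s=0 gives 58 → no gain ✓; to s=9.5 gives 181 − 13.0×9.5 = 57.5 → no gain ✓.
High-ability (own payoff 181 − 8.6×9.5 = 99.3): to s=0 gives 58 → no gain ✓; to s=4.4 gives 118 − 8.6×4.4 = 80.16 → no gain ✓.
6 of the 6 constraints hold; this profile is a separating equilibrium.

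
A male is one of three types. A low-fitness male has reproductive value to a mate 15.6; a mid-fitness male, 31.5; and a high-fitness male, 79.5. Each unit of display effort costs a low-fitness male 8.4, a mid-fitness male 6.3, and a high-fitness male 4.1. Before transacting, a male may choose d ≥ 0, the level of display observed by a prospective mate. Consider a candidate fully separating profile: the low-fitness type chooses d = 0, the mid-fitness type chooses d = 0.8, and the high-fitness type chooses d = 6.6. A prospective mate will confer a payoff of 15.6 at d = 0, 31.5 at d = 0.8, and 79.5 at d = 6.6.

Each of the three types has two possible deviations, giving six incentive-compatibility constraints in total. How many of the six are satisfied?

3

Low-fitness (own payoff 15.6): to d=0.8 gives 31.5 − 8.4×0.8 = 24.78 → profitable ✗; to d=6.6 gives 79.5 − 8.4×6.6 = 24.06 → profitable ✗.
Mid-fitness (own payoff 31.5 − 6.3×0.8 = 26.46): to d=0 gives 15.6 → no gain ✓; to d=6.6 gives 79.5 − 6.3×6.6 = 37.92 → profitable ✗.
High-fitness (own payoff 79.5 − 4.1×6.6 = 52.44): to d=0 gives 15.6 → no gain ✓; to d=0.8 gives 31.5 − 4.1×0.8 = 28.22 → no gain ✓.
3 of the 6 constraints hold; not an equilibrium.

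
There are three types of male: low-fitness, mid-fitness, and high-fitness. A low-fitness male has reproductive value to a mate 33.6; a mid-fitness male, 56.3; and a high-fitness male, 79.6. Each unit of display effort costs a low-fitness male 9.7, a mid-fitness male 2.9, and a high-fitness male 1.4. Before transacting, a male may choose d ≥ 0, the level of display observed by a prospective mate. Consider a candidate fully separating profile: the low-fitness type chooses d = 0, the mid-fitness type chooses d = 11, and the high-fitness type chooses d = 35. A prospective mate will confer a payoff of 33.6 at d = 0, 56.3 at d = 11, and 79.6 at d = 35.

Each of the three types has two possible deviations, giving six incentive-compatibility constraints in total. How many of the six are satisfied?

Low-fitness (own payoff 33.6): to d=11 gives 56.3 − 9.7×11 = -50.4 → no gain ✓; to d=35 gives 79.6 − 9.7×35 = -259.9 → no gain ✓.
Mid-fitness (own payoff 56.3 − 2.9×11 = 24.4): to d=0 gives 33.6 → profitable ✗; to d=35 gives 79.6 − 2.9×35 = -21.9 → no gain ✓.
High-fitness (own payoff 79.6 − 1.4×35 = 30.6): to d=0 gives 33.6 → profitable ✗; to d=11 gives 56.3 − 1.4×11 = 40.9 → profitable ✗.
3 of the 6 constraints hold; not an equilibrium.

3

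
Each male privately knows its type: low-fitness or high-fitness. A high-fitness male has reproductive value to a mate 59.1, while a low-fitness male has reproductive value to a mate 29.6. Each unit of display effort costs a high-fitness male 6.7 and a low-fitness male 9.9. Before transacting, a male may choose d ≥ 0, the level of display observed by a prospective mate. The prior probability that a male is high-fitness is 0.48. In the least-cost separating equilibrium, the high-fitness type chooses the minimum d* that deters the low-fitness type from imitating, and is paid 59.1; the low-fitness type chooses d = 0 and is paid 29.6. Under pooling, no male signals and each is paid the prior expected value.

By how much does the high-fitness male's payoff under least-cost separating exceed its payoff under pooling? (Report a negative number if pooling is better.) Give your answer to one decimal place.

Least-cost separating signal: d* solves 29.6 = 59.1 − 9.9·d*, so d* = (59.1 − 29.6)/9.9 ≈ 2.9798.
High-fitness type's separating payoff: 59.1 − 6.7 × d* = 59.1 − 6.7 × (59.1 − 29.6)/9.9 = 59.1 − 197.65/9.9 ≈ 39.135.
Pooling payoff: 0.48 × 59.1 + 0.52 × 29.6 = 43.76.
Difference: 39.135 − 43.76 = -4.625, i.e. -4.6 to one decimal place.
The high-fitness type would prefer the pooling outcome.

-4.6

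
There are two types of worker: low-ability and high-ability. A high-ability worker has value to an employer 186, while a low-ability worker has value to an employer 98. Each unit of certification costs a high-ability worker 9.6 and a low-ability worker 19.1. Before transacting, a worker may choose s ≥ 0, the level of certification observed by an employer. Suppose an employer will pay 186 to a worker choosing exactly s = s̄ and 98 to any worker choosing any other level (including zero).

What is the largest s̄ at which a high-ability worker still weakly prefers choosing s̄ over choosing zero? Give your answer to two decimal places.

Choosing s̄ yields the high-ability type 186 − 9.6·s̄; choosing zero yields 98.
The high-ability type is indifferent at 186 − 9.6·s̄ = 98, i.e. s̄ = (186 − 98) / 9.6 ≈ 9.17.
For any s̄ above 9.17 the high-ability type would rather pool at zero, so separation collapses.

9.17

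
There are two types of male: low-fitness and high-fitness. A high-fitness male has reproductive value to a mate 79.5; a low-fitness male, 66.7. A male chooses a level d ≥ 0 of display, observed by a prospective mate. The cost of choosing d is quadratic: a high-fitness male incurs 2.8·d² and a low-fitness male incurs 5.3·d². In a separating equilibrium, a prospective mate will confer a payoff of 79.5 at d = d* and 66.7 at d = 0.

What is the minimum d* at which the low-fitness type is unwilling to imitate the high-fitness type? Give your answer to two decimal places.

1.55

The low-fitness type at d = 0 receives 66.7; imitating at d* yields 79.5 − 5.3·d*².
Indifference: 66.7 = 79.5 − 5.3·d*², so d*² = (79.5 − 66.7) / 5.3 ≈ 2.4151.
d* = √2.4151 ≈ 1.55.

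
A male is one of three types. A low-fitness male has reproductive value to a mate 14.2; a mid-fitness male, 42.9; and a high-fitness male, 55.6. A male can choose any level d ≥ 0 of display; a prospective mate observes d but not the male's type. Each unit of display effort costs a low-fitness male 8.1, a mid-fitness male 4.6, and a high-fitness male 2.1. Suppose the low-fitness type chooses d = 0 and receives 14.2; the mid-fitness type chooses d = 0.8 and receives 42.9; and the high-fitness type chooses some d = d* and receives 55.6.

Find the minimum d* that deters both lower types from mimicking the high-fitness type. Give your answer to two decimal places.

Mid-fitness type (on-path payoff 42.9 − 4.6×0.8 = 39.22) won't mimic when 39.22 ≥ 55.6 − 4.6·d*, i.e. d* ≥ 3.56.
Low-fitness type (on-path payoff 14.2) won't mimic when 14.2 ≥ 55.6 − 8.1·d*, i.e. d* ≥ 5.11.
Both must hold, so d* = max(5.11, 3.56) = 5.11. The low-fitness type's constraint binds.

5.11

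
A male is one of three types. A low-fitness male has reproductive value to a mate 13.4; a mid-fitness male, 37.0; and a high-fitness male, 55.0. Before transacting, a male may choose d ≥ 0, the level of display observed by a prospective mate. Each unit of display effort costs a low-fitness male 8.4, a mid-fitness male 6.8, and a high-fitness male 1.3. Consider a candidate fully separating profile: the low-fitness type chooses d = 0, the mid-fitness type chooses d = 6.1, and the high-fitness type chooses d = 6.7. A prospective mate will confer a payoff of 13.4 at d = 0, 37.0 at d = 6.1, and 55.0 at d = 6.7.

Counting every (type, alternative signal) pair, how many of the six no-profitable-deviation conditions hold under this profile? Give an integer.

4

Mid-fitness (own payoff 37.0 − 6.8×6.1 = -4.48): to d=0 gives 13.4 → profitable ✗; to d=6.7 gives 55.0 − 6.8×6.7 = 9.44 → profitable ✗.
Low-fitness (own payoff 13.4): to d=6.1 gives 37.0 − 8.4×6.1 = -14.24 → no gain ✓; to d=6.7 gives 55.0 − 8.4×6.7 = -1.28 → no gain ✓.
High-fitness (own payoff 55.0 − 1.3×6.7 = 46.29): to d=0 gives 13.4 → no gain ✓; to d=6.1 gives 37.0 − 1.3×6.1 = 29.07 → no gain ✓.
4 of the 6 constraints hold; not an equilibrium.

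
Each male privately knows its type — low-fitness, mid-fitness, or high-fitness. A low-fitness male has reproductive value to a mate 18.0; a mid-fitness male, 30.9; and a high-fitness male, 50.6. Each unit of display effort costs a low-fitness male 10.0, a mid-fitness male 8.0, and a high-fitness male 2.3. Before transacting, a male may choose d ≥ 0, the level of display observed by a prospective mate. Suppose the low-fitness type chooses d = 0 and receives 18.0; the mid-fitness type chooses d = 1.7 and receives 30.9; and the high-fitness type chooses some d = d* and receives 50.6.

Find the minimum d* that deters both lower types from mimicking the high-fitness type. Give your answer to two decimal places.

Mid-fitness type (on-path payoff 30.9 − 8.0×1.7 = 17.3) won't mimic when 17.3 ≥ 50.6 − 8.0·d*, i.e. d* ≥ 4.16.
Low-fitness type (on-path payoff 18.0) won't mimic when 18.0 ≥ 50.6 − 10.0·d*, i.e. d* ≥ 3.26.
Both must hold, so d* = max(3.26, 4.16) = 4.16. The mid-fitness type's constraint binds.

4.16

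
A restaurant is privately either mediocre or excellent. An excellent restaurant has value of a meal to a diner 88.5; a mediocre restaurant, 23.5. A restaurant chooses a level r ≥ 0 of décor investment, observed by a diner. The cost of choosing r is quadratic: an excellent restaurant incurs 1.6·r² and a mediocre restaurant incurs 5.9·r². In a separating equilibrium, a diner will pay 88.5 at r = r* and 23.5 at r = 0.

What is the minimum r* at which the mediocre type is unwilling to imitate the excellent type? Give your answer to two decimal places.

3.32

The mediocre type at r = 0 receives 23.5; imitating at r* yields 88.5 − 5.9·r*².
Indifference: 23.5 = 88.5 − 5.9·r*², so r*² = (88.5 − 23.5) / 5.9 ≈ 11.0169.
r* = √11.0169 ≈ 3.32.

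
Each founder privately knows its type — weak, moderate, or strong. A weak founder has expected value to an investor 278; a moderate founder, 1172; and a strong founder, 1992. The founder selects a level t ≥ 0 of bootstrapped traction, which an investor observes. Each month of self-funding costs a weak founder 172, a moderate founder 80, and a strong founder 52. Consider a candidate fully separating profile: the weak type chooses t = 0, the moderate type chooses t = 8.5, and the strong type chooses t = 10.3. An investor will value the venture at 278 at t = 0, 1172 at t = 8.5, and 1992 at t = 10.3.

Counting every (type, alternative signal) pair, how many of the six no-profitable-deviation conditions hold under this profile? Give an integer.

Strong (own payoff 1992 − 52×10.3 = 1456.4): to t=0 gives 278 → no gain ✓; to t=8.5 gives 1172 − 52×8.5 = 730 → no gain ✓.
Moderate (own payoff 1172 − 80×8.5 = 492): to t=0 gives 278 → no gain ✓; to t=10.3 gives 1992 − 80×10.3 = 1168 → profitable ✗.
Weak (own payoff 278): to t=8.5 gives 1172 − 172×8.5 = -290 → no gain ✓; to t=10.3 gives 1992 − 172×10.3 = 220.4 → no gain ✓.
5 of the 6 constraints hold; not an equilibrium.

5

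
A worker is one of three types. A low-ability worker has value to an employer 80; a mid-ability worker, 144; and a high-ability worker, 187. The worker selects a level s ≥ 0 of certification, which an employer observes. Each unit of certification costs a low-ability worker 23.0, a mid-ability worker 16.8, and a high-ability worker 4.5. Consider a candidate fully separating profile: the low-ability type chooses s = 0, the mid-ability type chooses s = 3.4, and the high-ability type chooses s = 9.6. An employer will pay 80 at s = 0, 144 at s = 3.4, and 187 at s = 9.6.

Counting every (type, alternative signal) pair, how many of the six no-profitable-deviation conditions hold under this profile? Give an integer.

6

High-ability (own payoff 187 − 4.5×9.6 = 143.8): to s=0 gives 80 → no gain ✓; to s=3.4 gives 144 − 4.5×3.4 = 128.7 → no gain ✓.
Low-ability (own payoff 80): to s=3.4 gives 144 − 23.0×3.4 = 65.8 → no gain ✓; to s=9.6 gives 187 − 23.0×9.6 = -33.8 → no gain ✓.
Mid-ability (own payoff 144 − 16.8×3.4 = 86.88): to s=0 gives 80 → no gain ✓; to s=9.6 gives 187 − 16.8×9.6 = 25.72 → no gain ✓.
6 of the 6 constraints hold; this profile is a separating equilibrium.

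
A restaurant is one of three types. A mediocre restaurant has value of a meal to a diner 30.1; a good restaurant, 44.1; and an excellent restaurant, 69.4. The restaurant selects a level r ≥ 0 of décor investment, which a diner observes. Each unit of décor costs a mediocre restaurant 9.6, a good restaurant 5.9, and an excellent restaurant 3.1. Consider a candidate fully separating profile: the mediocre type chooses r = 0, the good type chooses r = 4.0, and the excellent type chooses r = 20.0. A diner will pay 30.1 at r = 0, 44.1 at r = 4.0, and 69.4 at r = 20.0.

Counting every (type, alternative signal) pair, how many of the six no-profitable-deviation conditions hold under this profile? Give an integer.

Excellent (own payoff 69.4 − 3.1×20.0 = 7.4): to r=0 gives 30.1 → profitable ✗; to r=4.0 gives 44.1 − 3.1×4.0 = 31.7 → profitable ✗.
Good (own payoff 44.1 − 5.9×4.0 = 20.5): to r=0 gives 30.1 → profitable ✗; to r=20.0 gives 69.4 − 5.9×20.0 = -48.6 → no gain ✓.
Mediocre (own payoff 30.1): to r=4.0 gives 44.1 − 9.6×4.0 = 5.7 → no gain ✓; to r=20.0 gives 69.4 − 9.6×20.0 = -122.6 → no gain ✓.
3 of the 6 constraints hold; not an equilibrium.

3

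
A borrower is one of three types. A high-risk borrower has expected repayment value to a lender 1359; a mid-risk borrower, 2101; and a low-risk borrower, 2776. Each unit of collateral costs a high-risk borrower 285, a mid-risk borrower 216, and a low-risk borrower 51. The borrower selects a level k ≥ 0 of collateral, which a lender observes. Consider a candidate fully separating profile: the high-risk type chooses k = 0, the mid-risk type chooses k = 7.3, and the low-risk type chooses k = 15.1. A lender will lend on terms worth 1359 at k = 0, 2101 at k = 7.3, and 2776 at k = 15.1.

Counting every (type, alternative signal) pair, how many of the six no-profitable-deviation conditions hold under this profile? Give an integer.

Mid-risk (own payoff 2101 − 216×7.3 = 524.2): to k=0 gives 1359 → profitable ✗; to k=15.1 gives 2776 − 216×15.1 = -485.6 → no gain ✓.
High-risk (own payoff 1359): to k=7.3 gives 2101 − 285×7.3 = 20.5 → no gain ✓; to k=15.1 gives 2776 − 285×15.1 = -1527.5 → no gain ✓.
Low-risk (own payoff 2776 − 51×15.1 = 2005.9): to k=0 gives 1359 → no gain ✓; to k=7.3 gives 2101 − 51×7.3 = 1728.7 → no gain ✓.
5 of the 6 constraints hold; not an equilibrium.

5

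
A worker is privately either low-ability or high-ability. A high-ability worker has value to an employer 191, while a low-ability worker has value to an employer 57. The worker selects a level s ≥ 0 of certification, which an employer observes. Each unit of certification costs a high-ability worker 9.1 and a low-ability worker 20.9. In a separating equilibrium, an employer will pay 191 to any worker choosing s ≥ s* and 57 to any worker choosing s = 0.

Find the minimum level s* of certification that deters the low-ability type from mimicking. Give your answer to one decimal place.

6.4

A low-ability worker choosing s = 0 receives 57.
Imitating at s* instead would pay 191 at cost 20.9·s*, netting 191 − 20.9·s*.
Indifference: 57 = 191 − 20.9·s*, so s* = (191 − 57) / 20.9 ≈ 6.4.
At s* the low-ability type's incentive constraint just binds; the high-ability type strictly prefers s* since its per-unit cost is lower.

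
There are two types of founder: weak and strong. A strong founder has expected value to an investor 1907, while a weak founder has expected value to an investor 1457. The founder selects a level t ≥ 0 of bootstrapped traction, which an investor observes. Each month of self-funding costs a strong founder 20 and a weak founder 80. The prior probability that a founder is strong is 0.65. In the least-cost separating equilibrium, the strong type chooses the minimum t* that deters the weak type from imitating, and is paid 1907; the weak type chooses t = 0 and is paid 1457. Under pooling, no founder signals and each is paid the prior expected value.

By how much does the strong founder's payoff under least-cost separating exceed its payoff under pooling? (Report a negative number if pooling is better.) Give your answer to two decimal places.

45.00

Least-cost separating signal: t* solves 1457 = 1907 − 80·t*, so t* = (1907 − 1457)/80 = 5.625.
Strong type's separating payoff: 1907 − 20 × t* = 1907 − 20 × (1907 − 1457)/80 = 1907 − 9000/80 = 1794.5.
Pooling payoff: 0.65 × 1907 + 0.35 × 1457 = 1749.5.
Difference: 1794.5 − 1749.5 = 45.00.
The strong type prefers to separate.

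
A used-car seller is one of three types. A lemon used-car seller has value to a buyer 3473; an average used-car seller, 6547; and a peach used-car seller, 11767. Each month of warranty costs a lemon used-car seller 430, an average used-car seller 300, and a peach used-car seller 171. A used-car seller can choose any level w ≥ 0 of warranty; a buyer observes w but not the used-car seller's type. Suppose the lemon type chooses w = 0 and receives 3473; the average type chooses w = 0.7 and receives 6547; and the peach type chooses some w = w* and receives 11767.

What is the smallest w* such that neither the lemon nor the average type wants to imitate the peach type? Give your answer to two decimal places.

19.29

Lemon type (on-path payoff 3473) won't mimic when 3473 ≥ 11767 − 430·w*, i.e. w* ≥ 19.29.
Average type (on-path payoff 6547 − 300×0.7 = 6337) won't mimic when 6337 ≥ 11767 − 300·w*, i.e. w* ≥ 18.10.
Both must hold, so w* = max(19.29, 18.10) = 19.29. The lemon type's constraint binds.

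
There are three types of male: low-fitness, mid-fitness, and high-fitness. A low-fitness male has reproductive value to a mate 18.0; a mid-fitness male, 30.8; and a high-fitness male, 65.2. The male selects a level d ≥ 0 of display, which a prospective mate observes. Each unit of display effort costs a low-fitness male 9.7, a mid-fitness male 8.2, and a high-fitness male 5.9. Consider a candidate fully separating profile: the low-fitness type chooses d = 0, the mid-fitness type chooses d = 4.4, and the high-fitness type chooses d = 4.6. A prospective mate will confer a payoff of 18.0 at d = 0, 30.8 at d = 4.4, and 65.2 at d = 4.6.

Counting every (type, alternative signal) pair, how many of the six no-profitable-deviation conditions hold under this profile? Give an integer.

3

Low-fitness (own payoff 18.0): to d=4.4 gives 30.8 − 9.7×4.4 = -11.88 → no gain ✓; to d=4.6 gives 65.2 − 9.7×4.6 = 20.58 → profitable ✗.
Mid-fitness (own payoff 30.8 − 8.2×4.4 = -5.28): to d=0 gives 18.0 → profitable ✗; to d=4.6 gives 65.2 − 8.2×4.6 = 27.48 → profitable ✗.
High-fitness (own payoff 65.2 − 5.9×4.6 = 38.06): to d=0 gives 18.0 → no gain ✓; to d=4.4 gives 30.8 − 5.9×4.4 = 4.84 → no gain ✓.
3 of the 6 constraints hold; not an equilibrium.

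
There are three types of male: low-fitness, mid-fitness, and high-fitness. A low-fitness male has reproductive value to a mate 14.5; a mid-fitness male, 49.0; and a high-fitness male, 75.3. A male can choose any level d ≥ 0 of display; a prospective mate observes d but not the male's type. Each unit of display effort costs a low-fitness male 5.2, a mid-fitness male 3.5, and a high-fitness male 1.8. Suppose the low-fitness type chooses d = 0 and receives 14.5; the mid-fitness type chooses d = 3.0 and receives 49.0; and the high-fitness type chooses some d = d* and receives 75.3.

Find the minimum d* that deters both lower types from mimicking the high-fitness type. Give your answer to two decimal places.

Mid-fitness type (on-path payoff 49.0 − 3.5×3.0 = 38.5) won't mimic when 38.5 ≥ 75.3 − 3.5·d*, i.e. d* ≥ 10.51.
Low-fitness type (on-path payoff 14.5) won't mimic when 14.5 ≥ 75.3 − 5.2·d*, i.e. d* ≥ 11.69.
Both must hold, so d* = max(11.69, 10.51) = 11.69. The low-fitness type's constraint binds.

11.69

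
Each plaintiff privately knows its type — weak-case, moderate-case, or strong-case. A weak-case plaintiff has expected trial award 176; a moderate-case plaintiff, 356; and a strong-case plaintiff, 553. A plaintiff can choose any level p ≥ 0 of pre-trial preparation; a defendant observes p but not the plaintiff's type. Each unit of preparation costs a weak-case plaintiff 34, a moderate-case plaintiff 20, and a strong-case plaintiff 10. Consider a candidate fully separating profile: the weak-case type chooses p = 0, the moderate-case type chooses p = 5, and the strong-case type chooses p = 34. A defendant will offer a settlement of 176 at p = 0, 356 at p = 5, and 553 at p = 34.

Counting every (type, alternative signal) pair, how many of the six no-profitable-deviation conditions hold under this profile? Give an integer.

Moderate-case (own payoff 356 − 20×5 = 256): to p=0 gives 176 → no gain ✓; to p=34 gives 553 − 20×34 = -127 → no gain ✓.
Strong-case (own payoff 553 − 10×34 = 213): to p=0 gives 176 → no gain ✓; to p=5 gives 356 − 10×5 = 306 → profitable ✗.
Weak-case (own payoff 176): to p=5 gives 356 − 34×5 = 186 → profitable ✗; to p=34 gives 553 − 34×34 = -603 → no gain ✓.
4 of the 6 constraints hold; not an equilibrium.

4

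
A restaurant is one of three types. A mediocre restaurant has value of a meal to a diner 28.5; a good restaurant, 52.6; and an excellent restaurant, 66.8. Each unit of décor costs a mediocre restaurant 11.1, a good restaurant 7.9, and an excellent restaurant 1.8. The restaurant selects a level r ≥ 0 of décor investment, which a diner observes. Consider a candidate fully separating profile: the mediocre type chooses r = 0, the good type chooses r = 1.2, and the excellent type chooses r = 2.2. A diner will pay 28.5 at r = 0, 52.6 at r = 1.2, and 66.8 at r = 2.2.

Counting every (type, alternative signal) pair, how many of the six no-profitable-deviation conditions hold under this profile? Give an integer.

Good (own payoff 52.6 − 7.9×1.2 = 43.12): to r=0 gives 28.5 → no gain ✓; to r=2.2 gives 66.8 − 7.9×2.2 = 49.42 → profitable ✗.
Excellent (own payoff 66.8 − 1.8×2.2 = 62.84): to r=0 gives 28.5 → no gain ✓; to r=1.2 gives 52.6 − 1.8×1.2 = 50.44 → no gain ✓.
Mediocre (own payoff 28.5): to r=1.2 gives 52.6 − 11.1×1.2 = 39.28 → profitable ✗; to r=2.2 gives 66.8 − 11.1×2.2 = 42.38 → profitable ✗.
3 of the 6 constraints hold; not an equilibrium.

3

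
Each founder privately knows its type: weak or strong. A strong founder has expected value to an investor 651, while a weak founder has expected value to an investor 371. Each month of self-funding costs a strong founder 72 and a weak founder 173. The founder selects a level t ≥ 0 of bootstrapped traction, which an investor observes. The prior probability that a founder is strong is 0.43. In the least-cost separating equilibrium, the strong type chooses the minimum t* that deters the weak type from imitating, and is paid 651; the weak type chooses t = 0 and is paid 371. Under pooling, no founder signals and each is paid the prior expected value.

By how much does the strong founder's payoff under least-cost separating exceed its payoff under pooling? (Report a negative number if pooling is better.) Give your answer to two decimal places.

Least-cost separating signal: t* solves 371 = 651 − 173·t*, so t* = (651 − 371)/173 ≈ 1.6185.
Strong type's separating payoff: 651 − 72 × t* = 651 − 72 × (651 − 371)/173 = 651 − 20160/173 ≈ 534.4682.
Pooling payoff: 0.43 × 651 + 0.57 × 371 = 491.4.
Difference: 534.4682 − 491.4 = 43.0682, i.e. 43.07 to two decimal places.
The strong type prefers to separate.

43.07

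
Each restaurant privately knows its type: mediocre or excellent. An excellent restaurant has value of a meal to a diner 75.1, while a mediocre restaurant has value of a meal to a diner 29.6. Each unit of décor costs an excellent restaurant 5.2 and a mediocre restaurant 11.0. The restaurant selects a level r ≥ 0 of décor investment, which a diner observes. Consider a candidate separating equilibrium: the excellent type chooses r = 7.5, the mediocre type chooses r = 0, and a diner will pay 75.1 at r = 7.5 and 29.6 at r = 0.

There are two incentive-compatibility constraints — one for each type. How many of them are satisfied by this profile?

Excellent type: signal → 75.1 − 5.2 × 7.5 = 36.1; deviate to 0 → 29.6. IC holds (36.1 ≥ 29.6).
Mediocre type: stay at 0 → 29.6; mimic → 75.1 − 11.0 × 7.5 = -7.4. IC holds (29.6 ≥ -7.4).
2 of 2 constraints hold, so this is a separating equilibrium.

2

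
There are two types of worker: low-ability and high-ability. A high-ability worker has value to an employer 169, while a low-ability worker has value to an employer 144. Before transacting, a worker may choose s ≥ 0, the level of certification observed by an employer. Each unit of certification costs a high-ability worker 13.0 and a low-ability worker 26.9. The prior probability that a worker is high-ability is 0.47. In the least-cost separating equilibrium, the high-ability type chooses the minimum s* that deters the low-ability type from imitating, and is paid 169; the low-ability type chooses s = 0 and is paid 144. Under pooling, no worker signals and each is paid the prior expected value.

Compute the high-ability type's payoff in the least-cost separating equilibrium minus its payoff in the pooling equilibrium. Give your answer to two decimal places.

Least-cost separating signal: s* solves 144 = 169 − 26.9·s*, so s* = (169 − 144)/26.9 ≈ 0.9294.
High-ability type's separating payoff: 169 − 13.0 × s* = 169 − 13.0 × (169 − 144)/26.9 = 169 − 325/26.9 ≈ 156.9182.
Pooling payoff: 0.47 × 169 + 0.53 × 144 = 155.75.
Difference: 156.9182 − 155.75 = 1.1682, i.e. 1.17 to two decimal places.
The high-ability type prefers to separate.

1.17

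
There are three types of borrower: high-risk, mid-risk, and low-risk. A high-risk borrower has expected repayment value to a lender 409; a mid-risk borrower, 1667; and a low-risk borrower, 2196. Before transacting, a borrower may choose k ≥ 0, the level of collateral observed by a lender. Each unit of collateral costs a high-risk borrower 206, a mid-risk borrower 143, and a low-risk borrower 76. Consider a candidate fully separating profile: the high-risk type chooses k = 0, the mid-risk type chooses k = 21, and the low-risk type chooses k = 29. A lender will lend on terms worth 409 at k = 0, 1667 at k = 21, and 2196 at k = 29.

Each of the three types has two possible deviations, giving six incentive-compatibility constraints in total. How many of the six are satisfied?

3

Mid-risk (own payoff 1667 − 143×21 = -1336): to k=0 gives 409 → profitable ✗; to k=29 gives 2196 − 143×29 = -1951 → no gain ✓.
High-risk (own payoff 409): to k=21 gives 1667 − 206×21 = -2659 → no gain ✓; to k=29 gives 2196 − 206×29 = -3778 → no gain ✓.
Low-risk (own payoff 2196 − 76×29 = -8): to k=0 gives 409 → profitable ✗; to k=21 gives 1667 − 76×21 = 71 → profitable ✗.
3 of the 6 constraints hold; not an equilibrium.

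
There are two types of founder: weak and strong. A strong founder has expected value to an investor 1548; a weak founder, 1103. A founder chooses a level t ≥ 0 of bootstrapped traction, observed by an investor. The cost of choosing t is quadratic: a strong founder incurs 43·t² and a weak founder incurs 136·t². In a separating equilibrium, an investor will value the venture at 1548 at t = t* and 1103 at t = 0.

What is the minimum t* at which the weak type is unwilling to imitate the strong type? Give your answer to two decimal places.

1.81

The weak type at t = 0 receives 1103; imitating at t* yields 1548 − 136·t*².
Indifference: 1103 = 1548 − 136·t*², so t*² = (1548 − 1103) / 136 ≈ 3.2721.
t* = √3.2721 ≈ 1.81.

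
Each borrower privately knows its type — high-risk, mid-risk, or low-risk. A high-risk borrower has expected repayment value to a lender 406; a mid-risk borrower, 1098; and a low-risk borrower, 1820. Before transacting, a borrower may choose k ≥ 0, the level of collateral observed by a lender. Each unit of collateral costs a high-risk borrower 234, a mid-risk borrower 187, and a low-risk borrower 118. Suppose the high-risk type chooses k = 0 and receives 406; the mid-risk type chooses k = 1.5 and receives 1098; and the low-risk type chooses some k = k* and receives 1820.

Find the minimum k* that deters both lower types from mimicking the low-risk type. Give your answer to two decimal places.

Mid-risk type (on-path payoff 1098 − 187×1.5 = 817.5) won't mimic when 817.5 ≥ 1820 − 187·k*, i.e. k* ≥ 5.36.
High-risk type (on-path payoff 406) won't mimic when 406 ≥ 1820 − 234·k*, i.e. k* ≥ 6.04.
Both must hold, so k* = max(6.04, 5.36) = 6.04. The high-risk type's constraint binds.

6.04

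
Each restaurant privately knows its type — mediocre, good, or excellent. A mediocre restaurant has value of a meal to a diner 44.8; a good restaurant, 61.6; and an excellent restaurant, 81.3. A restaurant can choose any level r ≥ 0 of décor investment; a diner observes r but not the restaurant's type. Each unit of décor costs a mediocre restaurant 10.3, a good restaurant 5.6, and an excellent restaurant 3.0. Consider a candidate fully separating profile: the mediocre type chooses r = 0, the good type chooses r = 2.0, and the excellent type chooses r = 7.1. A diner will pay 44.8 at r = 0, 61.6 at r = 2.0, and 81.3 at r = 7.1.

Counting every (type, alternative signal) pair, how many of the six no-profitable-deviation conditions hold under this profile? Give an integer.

Excellent (own payoff 81.3 − 3.0×7.1 = 60): to r=0 gives 44.8 → no gain ✓; to r=2.0 gives 61.6 − 3.0×2.0 = 55.6 → no gain ✓.
Mediocre (own payoff 44.8): to r=2.0 gives 61.6 − 10.3×2.0 = 41 → no gain ✓; to r=7.1 gives 81.3 − 10.3×7.1 = 8.17 → no gain ✓.
Good (own payoff 61.6 − 5.6×2.0 = 50.4): to r=0 gives 44.8 → no gain ✓; to r=7.1 gives 81.3 − 5.6×7.1 = 41.54 → no gain ✓.
6 of the 6 constraints hold; this profile is a separating equilibrium.

6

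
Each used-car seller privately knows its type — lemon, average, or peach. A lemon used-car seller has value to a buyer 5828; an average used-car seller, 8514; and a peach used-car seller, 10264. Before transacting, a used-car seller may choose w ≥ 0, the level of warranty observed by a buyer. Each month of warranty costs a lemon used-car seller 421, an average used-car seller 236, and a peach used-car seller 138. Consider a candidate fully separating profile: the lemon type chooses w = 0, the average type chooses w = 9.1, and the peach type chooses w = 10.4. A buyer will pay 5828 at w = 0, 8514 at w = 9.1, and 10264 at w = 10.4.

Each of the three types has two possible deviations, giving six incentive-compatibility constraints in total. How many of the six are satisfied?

Lemon (own payoff 5828): to w=9.1 gives 8514 − 421×9.1 = 4682.9 → no gain ✓; to w=10.4 gives 10264 − 421×10.4 = 5885.6 → profitable ✗.
Average (own payoff 8514 − 236×9.1 = 6366.4): to w=0 gives 5828 → no gain ✓; to w=10.4 gives 10264 − 236×10.4 = 7809.6 → profitable ✗.
Peach (own payoff 10264 − 138×10.4 = 8828.8): to w=0 gives 5828 → no gain ✓; to w=9.1 gives 8514 − 138×9.1 = 7258.2 → no gain ✓.
4 of the 6 constraints hold; not an equilibrium.

4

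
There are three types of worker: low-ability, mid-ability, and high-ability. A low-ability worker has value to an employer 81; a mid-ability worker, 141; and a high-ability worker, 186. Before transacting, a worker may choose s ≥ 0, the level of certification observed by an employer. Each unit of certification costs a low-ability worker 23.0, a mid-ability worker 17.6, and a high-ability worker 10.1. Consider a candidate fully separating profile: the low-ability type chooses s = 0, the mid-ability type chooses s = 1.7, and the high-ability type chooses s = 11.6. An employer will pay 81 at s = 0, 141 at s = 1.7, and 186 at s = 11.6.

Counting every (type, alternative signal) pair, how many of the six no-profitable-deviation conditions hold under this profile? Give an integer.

3

Low-ability (own payoff 81): to s=1.7 gives 141 − 23.0×1.7 = 101.9 → profitable ✗; to s=11.6 gives 186 − 23.0×11.6 = -80.8 → no gain ✓.
High-ability (own payoff 186 − 10.1×11.6 = 68.84): to s=0 gives 81 → profitable ✗; to s=1.7 gives 141 − 10.1×1.7 = 123.83 → profitable ✗.
Mid-ability (own payoff 141 − 17.6×1.7 = 111.08): to s=0 gives 81 → no gain ✓; to s=11.6 gives 186 − 17.6×11.6 = -18.16 → no gain ✓.
3 of the 6 constraints hold; not an equilibrium.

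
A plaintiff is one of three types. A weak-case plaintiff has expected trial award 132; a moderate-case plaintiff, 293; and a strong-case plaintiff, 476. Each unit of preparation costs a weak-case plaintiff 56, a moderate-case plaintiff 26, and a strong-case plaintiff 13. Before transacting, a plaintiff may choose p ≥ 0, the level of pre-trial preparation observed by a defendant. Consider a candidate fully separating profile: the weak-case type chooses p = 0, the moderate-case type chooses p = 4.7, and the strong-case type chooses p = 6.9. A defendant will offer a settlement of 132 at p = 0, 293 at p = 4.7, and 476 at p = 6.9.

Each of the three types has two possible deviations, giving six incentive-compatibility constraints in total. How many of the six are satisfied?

Weak-case (own payoff 132): to p=4.7 gives 293 − 56×4.7 = 29.8 → no gain ✓; to p=6.9 gives 476 − 56×6.9 = 89.6 → no gain ✓.
Strong-case (own payoff 476 − 13×6.9 = 386.3): to p=0 gives 132 → no gain ✓; to p=4.7 gives 293 − 13×4.7 = 231.9 → no gain ✓.
Moderate-case (own payoff 293 − 26×4.7 = 170.8): to p=0 gives 132 → no gain ✓; to p=6.9 gives 476 − 26×6.9 = 296.6 → profitable ✗.
5 of the 6 constraints hold; not an equilibrium.

5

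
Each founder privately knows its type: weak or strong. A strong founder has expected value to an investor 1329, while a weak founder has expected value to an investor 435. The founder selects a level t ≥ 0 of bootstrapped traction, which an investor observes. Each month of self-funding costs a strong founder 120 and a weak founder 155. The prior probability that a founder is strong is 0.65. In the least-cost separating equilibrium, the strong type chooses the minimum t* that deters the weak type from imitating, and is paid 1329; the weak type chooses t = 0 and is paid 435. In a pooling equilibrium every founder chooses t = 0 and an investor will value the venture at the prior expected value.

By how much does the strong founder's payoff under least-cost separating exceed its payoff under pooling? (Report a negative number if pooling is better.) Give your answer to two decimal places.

Least-cost separating signal: t* solves 435 = 1329 − 155·t*, so t* = (1329 − 435)/155 ≈ 5.7677.
Strong type's separating payoff: 1329 − 120 × t* = 1329 − 120 × (1329 − 435)/155 = 1329 − 107280/155 ≈ 636.8710.
Pooling payoff: 0.65 × 1329 + 0.35 × 435 = 1016.1.
Difference: 636.8710 − 1016.1 = -379.229, i.e. -379.23 to two decimal places.
The strong type would prefer the pooling outcome.

-379.23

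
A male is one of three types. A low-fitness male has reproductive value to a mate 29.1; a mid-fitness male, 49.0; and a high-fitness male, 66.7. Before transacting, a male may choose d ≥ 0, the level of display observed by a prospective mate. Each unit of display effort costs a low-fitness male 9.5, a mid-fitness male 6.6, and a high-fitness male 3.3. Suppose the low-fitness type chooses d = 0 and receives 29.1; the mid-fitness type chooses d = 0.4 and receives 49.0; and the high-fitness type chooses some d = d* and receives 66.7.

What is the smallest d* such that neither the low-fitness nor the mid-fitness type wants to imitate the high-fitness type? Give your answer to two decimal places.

3.96

Mid-fitness type (on-path payoff 49.0 − 6.6×0.4 = 46.36) won't mimic when 46.36 ≥ 66.7 − 6.6·d*, i.e. d* ≥ 3.08.
Low-fitness type (on-path payoff 29.1) won't mimic when 29.1 ≥ 66.7 − 9.5·d*, i.e. d* ≥ 3.96.
Both must hold, so d* = max(3.96, 3.08) = 3.96. The low-fitness type's constraint binds.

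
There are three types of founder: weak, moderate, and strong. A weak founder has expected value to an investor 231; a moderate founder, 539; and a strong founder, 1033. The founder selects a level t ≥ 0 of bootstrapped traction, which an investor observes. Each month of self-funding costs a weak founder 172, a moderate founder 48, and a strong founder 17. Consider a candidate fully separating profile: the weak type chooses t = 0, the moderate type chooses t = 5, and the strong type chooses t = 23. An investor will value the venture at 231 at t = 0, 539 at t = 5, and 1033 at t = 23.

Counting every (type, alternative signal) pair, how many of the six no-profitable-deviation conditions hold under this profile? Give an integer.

Weak (own payoff 231): to t=5 gives 539 − 172×5 = -321 → no gain ✓; to t=23 gives 1033 − 172×23 = -2923 → no gain ✓.
Moderate (own payoff 539 − 48×5 = 299): to t=0 gives 231 → no gain ✓; to t=23 gives 1033 − 48×23 = -71 → no gain ✓.
Strong (own payoff 1033 − 17×23 = 642): to t=0 gives 231 → no gain ✓; to t=5 gives 539 − 17×5 = 454 → no gain ✓.
6 of the 6 constraints hold; this profile is a separating equilibrium.

6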